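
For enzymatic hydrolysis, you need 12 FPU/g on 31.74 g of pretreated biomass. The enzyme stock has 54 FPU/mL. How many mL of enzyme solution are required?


V = dosage * m_sub / activity
V = 12 * 31.74 / 54
V = 7.0533 mL

7.0533 mL


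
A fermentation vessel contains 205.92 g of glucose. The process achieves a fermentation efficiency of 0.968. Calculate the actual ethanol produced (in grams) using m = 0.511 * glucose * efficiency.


Actual ethanol: m = 0.511 * 205.92 * 0.968
m = 101.8579 g

101.8579 g


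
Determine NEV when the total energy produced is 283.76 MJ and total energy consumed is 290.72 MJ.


NEV = E_out - E_in
= 283.76 - 290.72
= -6.9600 MJ

-6.9600 MJ


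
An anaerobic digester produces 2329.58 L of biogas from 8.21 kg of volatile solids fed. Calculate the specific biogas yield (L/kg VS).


Y = V / VS
= 2329.58 / 8.21
= 283.7491 L/kg VS

283.7491 L/kg VS


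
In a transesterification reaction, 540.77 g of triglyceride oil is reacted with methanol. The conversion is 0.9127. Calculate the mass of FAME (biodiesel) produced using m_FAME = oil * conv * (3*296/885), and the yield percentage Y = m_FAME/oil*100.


m_FAME = oil * conv * (3 * 296 / 885) = oil * conv * (888/885)
= 540.77 * 0.9127 * 888 / 885
= 495.2339 g
Y = m_FAME / oil * 100 = conv * (888/885) * 100
= 0.9127 * 888 / 885 * 100
= 91.58%

495.2339 g FAME; Y = 91.58%


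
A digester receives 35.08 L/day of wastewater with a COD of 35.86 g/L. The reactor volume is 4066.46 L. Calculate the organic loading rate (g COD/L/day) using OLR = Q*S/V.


OLR = Q * S / V
= 35.08 * 35.86 / 4066.46
= 0.3094 g/L/day

0.3094 g/L/day


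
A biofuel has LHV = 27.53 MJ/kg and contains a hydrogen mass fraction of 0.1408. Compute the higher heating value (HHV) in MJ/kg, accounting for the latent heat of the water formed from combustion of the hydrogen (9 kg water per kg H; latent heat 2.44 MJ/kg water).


HHV = LHV + H_frac * 9 * 2.44
= 27.53 + 0.1408 * 9 * 2.44
= 30.6220 MJ/kg

30.6220 MJ/kg


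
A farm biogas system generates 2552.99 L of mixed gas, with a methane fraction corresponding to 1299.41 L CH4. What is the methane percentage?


CH4% = V_CH4 / V_total * 100
= 1299.41 / 2552.99 * 100
= 50.8976%

50.8976%


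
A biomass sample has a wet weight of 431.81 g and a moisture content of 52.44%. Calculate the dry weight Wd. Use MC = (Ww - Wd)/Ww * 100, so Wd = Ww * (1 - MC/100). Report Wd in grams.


Wd = Ww * (1 - MC/100)
= 431.81 * (1 - 52.44/100)
= 205.3688 g

205.3688 g


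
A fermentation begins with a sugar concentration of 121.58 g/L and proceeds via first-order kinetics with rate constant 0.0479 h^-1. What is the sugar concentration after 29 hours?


S = S0 * exp(-k * t)
S = 121.58 * exp(-0.0479 * 29)
S = 30.3098 g/L

30.3098 g/L


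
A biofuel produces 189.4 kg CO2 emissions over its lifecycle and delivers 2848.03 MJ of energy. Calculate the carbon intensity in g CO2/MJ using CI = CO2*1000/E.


CI = CO2 * 1000 / E
= 189.4 * 1000 / 2848.03
= 66.5021 g CO2/MJ

66.5021 g CO2/MJ


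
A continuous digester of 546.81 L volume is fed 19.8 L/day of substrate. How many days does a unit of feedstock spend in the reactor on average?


HRT = V / Q
= 546.81 / 19.8
= 27.6167 days

27.6167 days


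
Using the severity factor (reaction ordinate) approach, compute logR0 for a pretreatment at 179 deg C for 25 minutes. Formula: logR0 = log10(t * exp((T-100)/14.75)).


logR0 = log10(t * exp((T - 100) / 14.75))
= log10(25 * exp((179 - 100) / 14.75))
= 3.7240

3.7240


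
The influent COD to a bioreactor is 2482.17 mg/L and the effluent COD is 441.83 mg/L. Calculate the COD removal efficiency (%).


eta = (COD_in - COD_out) / COD_in * 100
= (2482.17 - 441.83) / 2482.17 * 100
= 82.1998%

82.1998%


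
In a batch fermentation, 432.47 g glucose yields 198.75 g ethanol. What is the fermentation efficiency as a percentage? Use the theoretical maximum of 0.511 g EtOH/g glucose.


Fermentation efficiency = (actual / (0.511 * glucose)) * 100
= (198.75 / (0.511 * 432.47)) * 100
= 89.9353%

89.9353%


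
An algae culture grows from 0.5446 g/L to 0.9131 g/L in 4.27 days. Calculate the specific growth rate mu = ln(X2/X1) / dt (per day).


mu = ln(X2/X1) / dt
= ln(0.9131/0.5446) / 4.27
= 0.1210 per day

0.1210 per day


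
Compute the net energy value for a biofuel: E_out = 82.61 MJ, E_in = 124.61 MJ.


NEV = E_out - E_in
= 82.61 - 124.61
= -42.0000 MJ

-42.0000 MJ


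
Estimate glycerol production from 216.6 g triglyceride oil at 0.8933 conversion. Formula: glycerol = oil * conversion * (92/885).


glycerol = oil * conv * (92/885)
= 216.6 * 0.8933 * 92 / 885
= 20.1141 g

20.1141 g


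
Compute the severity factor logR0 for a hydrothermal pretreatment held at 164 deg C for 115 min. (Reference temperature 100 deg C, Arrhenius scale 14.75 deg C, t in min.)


logR0 = log10(t * exp((T - 100) / 14.75))
= log10(115 * exp((164 - 100) / 14.75))
= 3.9451

3.9451


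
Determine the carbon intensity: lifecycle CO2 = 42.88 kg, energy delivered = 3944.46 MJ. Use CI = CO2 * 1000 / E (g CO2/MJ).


CI = CO2 * 1000 / E
= 42.88 * 1000 / 3944.46
= 10.8709 g CO2/MJ

10.8709 g CO2/MJ


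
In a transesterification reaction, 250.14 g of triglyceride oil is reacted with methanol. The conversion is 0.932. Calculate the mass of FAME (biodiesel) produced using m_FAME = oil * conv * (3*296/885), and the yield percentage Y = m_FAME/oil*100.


m_FAME = oil * conv * (3 * 296 / 885) = oil * conv * (888/885)
= 250.14 * 0.932 * 888 / 885
= 233.9208 g
Y = m_FAME / oil * 100 = conv * (888/885) * 100
= 0.932 * 888 / 885 * 100
= 93.52%

233.9208 g FAME; Y = 93.52%


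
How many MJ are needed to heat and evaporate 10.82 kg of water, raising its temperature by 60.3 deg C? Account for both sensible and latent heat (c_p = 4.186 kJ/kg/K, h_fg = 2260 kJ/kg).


E = m_water * (4.186 * dT + 2260) / 1000
= 10.82 * (4.186 * 60.3 + 2260) / 1000
= 27.1843 MJ

27.1843 MJ


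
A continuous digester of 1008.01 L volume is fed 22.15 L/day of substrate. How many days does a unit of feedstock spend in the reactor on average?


HRT = V / Q
= 1008.01 / 22.15
= 45.5084 days

45.5084 days


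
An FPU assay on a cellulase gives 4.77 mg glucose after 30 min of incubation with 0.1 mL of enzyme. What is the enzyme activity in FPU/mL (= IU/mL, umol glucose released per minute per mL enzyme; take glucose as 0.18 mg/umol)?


Activity = glucose_mg / (0.18 mg/umol * V_mL * t_min)
= 4.77 / (0.18 * 0.1 * 30)
= 8.8333 FPU/mL

8.8333 FPU/mL


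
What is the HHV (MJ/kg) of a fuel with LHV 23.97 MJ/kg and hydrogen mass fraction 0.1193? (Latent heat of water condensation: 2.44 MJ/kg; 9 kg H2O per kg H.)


HHV = LHV + H_frac * 9 * 2.44
= 23.97 + 0.1193 * 9 * 2.44
= 26.5898 MJ/kg

26.5898 MJ/kg


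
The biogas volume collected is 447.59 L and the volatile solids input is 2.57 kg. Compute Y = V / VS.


Y = V / VS
= 447.59 / 2.57
= 174.1595 L/kg VS

174.1595 L/kg VS


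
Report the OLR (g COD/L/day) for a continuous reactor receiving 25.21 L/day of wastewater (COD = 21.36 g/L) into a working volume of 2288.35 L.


OLR = Q * S / V
= 25.21 * 21.36 / 2288.35
= 0.2353 g/L/day

0.2353 g/L/day


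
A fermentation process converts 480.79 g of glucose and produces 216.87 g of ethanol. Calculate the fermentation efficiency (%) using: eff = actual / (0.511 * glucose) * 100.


Fermentation efficiency = (actual / (0.511 * glucose)) * 100
= (216.87 / (0.511 * 480.79)) * 100
= 88.2720%

88.2720%


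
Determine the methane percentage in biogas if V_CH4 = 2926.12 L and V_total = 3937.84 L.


CH4% = V_CH4 / V_total * 100
= 2926.12 / 3937.84 * 100
= 74.3077%

74.3077%


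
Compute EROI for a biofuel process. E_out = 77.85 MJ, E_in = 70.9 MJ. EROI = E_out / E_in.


EROI = E_out / E_in
= 77.85 / 70.9
= 1.0980

1.0980


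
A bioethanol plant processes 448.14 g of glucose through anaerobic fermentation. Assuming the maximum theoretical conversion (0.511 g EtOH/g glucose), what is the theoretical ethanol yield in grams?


Theoretical ethanol yield: m_EtOH = 0.511 * m_glucose
m_EtOH = 0.511 * 448.14 = 228.9995 g

228.9995 g


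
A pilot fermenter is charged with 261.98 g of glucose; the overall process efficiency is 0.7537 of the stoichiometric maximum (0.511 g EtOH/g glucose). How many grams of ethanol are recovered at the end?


Actual ethanol: m = 0.511 * 261.98 * 0.7537
m = 100.8992 g

100.8992 g


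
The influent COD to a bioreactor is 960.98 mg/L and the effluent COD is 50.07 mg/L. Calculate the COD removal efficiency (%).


eta = (COD_in - COD_out) / COD_in * 100
= (960.98 - 50.07) / 960.98 * 100
= 94.7897%

94.7897%


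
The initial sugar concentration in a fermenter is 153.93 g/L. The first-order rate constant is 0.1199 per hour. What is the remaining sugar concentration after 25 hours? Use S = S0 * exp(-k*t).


S = S0 * exp(-k * t)
S = 153.93 * exp(-0.1199 * 25)
S = 7.6829 g/L

7.6829 g/L


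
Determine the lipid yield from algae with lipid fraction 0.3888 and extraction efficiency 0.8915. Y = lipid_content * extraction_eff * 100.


Y = lipid_content * extraction_eff * 100
= 0.3888 * 0.8915 * 100
= 34.6615%

34.6615%


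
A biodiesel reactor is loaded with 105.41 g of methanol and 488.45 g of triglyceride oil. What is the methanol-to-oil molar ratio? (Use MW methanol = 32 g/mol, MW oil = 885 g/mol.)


Molar ratio = n_MeOH / n_oil = (MeOH/32) / (oil/885) = (MeOH * 885) / (32 * oil)
= (105.41 * 885) / (32 * 488.45)
= 5.9684

5.9684


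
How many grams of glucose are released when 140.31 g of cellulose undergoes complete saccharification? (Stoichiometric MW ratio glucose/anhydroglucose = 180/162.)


glucose = cellulose * 180/162
= 140.31 * 180/162
= 155.9000 g

155.9000 g


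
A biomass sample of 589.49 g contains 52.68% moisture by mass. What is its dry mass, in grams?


Wd = Ww * (1 - MC/100)
= 589.49 * (1 - 52.68/100)
= 278.9467 g

278.9467 g


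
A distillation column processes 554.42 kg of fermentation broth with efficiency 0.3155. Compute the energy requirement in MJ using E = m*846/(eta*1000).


E = m * 846 / (eta * 1000)
= 554.42 * 846 / (0.3155 * 1000)
= 1486.6539 MJ

1486.6539 MJ


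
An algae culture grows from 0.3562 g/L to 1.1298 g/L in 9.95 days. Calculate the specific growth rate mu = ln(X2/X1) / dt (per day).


mu = ln(X2/X1) / dt
= ln(1.1298/0.3562) / 9.95
= 0.1160 per day

0.1160 per day


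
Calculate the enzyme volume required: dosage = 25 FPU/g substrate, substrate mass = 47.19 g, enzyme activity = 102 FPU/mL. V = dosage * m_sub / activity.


V = dosage * m_sub / activity
V = 25 * 47.19 / 102
V = 11.5662 mL

11.5662 mL


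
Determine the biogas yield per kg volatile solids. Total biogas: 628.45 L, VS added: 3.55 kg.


Y = V / VS
= 628.45 / 3.55
= 177.0282 L/kg VS

177.0282 L/kg VS


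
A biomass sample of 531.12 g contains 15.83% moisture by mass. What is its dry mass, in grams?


Wd = Ww * (1 - MC/100)
= 531.12 * (1 - 15.83/100)
= 447.0437 g

447.0437 g


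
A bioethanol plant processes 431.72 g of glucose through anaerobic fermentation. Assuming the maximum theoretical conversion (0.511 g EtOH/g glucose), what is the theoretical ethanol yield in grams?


Theoretical ethanol yield: m_EtOH = 0.511 * m_glucose
m_EtOH = 0.511 * 431.72 = 220.6089 g

220.6089 g


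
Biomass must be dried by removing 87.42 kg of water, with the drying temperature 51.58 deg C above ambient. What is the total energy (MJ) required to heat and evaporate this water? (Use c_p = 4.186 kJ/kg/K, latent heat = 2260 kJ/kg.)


E = m_water * (4.186 * dT + 2260) / 1000
= 87.42 * (4.186 * 51.58 + 2260) / 1000
= 216.4444 MJ

216.4444 MJ


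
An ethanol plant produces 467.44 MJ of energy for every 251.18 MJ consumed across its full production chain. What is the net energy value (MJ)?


NEV = E_out - E_in
= 467.44 - 251.18
= 216.2600 MJ

216.2600 MJ


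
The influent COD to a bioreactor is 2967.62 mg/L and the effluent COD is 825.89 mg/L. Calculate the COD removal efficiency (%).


eta = (COD_in - COD_out) / COD_in * 100
= (2967.62 - 825.89) / 2967.62 * 100
= 72.1700%

72.1700%


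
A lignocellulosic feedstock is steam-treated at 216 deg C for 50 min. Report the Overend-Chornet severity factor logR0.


logR0 = log10(t * exp((T - 100) / 14.75))
= log10(50 * exp((216 - 100) / 14.75))
= 5.1144

5.1144


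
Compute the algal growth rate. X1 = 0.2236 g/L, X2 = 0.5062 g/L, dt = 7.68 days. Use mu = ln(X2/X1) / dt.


mu = ln(X2/X1) / dt
= ln(0.5062/0.2236) / 7.68
= 0.1064 per day

0.1064 per day


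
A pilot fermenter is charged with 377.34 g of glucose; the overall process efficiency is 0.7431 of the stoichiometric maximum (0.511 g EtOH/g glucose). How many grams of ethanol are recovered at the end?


Actual ethanol: m = 0.511 * 377.34 * 0.7431
m = 143.2851 g

143.2851 g


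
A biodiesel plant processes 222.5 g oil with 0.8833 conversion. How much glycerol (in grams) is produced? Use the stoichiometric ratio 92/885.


glycerol = oil * conv * (92/885)
= 222.5 * 0.8833 * 92 / 885
= 20.4307 g

20.4307 g


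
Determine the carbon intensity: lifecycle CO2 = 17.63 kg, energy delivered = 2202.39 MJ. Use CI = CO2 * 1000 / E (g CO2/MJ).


CI = CO2 * 1000 / E
= 17.63 * 1000 / 2202.39
= 8.0049 g CO2/MJ

8.0049 g CO2/MJ


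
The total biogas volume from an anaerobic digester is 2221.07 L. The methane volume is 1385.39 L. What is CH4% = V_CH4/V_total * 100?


CH4% = V_CH4 / V_total * 100
= 1385.39 / 2221.07 * 100
= 62.3749%

62.3749%


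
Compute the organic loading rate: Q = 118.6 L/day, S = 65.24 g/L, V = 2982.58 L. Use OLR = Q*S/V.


OLR = Q * S / V
= 118.6 * 65.24 / 2982.58
= 2.5942 g/L/day

2.5942 g/L/day


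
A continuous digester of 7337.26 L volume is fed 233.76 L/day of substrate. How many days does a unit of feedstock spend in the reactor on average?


HRT = V / Q
= 7337.26 / 233.76
= 31.3880 days

31.3880 days


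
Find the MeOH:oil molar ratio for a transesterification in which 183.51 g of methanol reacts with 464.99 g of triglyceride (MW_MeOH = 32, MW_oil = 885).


Molar ratio = n_MeOH / n_oil = (MeOH/32) / (oil/885) = (MeOH * 885) / (32 * oil)
= (183.51 * 885) / (32 * 464.99)
= 10.9146

10.9146


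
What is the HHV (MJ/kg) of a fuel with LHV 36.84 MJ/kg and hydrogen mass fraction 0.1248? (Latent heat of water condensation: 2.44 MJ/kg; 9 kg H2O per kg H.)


HHV = LHV + H_frac * 9 * 2.44
= 36.84 + 0.1248 * 9 * 2.44
= 39.5806 MJ/kg

39.5806 MJ/kg


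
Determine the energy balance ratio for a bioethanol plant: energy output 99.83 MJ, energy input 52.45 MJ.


EROI = E_out / E_in
= 99.83 / 52.45
= 1.9033

1.9033


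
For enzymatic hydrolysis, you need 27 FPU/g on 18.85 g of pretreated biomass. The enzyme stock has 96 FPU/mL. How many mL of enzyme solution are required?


V = dosage * m_sub / activity
V = 27 * 18.85 / 96
V = 5.3016 mL

5.3016 mL


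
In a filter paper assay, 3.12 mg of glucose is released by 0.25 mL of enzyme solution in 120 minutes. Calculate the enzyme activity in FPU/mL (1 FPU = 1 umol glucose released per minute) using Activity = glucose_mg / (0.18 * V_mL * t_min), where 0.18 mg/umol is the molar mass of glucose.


Activity = glucose_mg / (0.18 mg/umol * V_mL * t_min)
= 3.12 / (0.18 * 0.25 * 120)
= 0.5778 FPU/mL

0.5778 FPU/mL


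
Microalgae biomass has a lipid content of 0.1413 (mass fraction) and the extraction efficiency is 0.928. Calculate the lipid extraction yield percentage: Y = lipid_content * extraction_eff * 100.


Y = lipid_content * extraction_eff * 100
= 0.1413 * 0.928 * 100
= 13.1126%

13.1126%


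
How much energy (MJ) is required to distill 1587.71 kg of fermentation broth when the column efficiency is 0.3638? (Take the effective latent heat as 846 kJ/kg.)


E = m * 846 / (eta * 1000)
= 1587.71 * 846 / (0.3638 * 1000)
= 3692.1458 MJ

3692.1458 MJ


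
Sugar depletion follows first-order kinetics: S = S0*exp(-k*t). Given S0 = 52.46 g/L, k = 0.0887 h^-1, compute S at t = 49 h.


S = S0 * exp(-k * t)
S = 52.46 * exp(-0.0887 * 49)
S = 0.6796 g/L

0.6796 g/L


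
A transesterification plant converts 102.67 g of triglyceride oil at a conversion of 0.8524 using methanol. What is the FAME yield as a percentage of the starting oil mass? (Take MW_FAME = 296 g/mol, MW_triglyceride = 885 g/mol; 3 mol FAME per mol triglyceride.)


m_FAME = oil * conv * (3 * 296 / 885) = oil * conv * (888/885)
= 102.67 * 0.8524 * 888 / 885
= 87.8126 g
Y = m_FAME / oil * 100 = conv * (888/885) * 100
= 0.8524 * 888 / 885 * 100
= 85.53%

85.53%


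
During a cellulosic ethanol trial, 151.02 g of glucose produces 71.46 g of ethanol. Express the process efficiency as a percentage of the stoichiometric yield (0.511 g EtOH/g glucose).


Fermentation efficiency = (actual / (0.511 * glucose)) * 100
= (71.46 / (0.511 * 151.02)) * 100
= 92.5993%

92.5993%


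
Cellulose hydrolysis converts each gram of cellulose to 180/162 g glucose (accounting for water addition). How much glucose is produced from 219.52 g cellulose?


glucose = cellulose * 180/162
= 219.52 * 180/162
= 243.9111 g

243.9111 g


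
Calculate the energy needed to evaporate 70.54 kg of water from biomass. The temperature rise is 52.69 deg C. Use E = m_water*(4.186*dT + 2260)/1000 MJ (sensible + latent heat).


E = m_water * (4.186 * dT + 2260) / 1000
= 70.54 * (4.186 * 52.69 + 2260) / 1000
= 174.9787 MJ

174.9787 MJ


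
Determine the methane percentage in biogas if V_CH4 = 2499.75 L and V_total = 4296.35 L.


CH4% = V_CH4 / V_total * 100
= 2499.75 / 4296.35 * 100
= 58.1831%

58.1831%


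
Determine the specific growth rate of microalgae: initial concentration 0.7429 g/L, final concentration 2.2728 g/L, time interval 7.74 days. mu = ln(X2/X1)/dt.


mu = ln(X2/X1) / dt
= ln(2.2728/0.7429) / 7.74
= 0.1445 per day

0.1445 per day


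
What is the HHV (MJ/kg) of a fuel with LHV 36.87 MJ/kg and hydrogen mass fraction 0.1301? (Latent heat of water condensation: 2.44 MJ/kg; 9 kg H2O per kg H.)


HHV = LHV + H_frac * 9 * 2.44
= 36.87 + 0.1301 * 9 * 2.44
= 39.7270 MJ/kg

39.7270 MJ/kg


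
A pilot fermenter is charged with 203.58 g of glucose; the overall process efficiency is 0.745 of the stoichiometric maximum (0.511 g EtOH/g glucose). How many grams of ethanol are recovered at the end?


Actual ethanol: m = 0.511 * 203.58 * 0.745
m = 77.5019 g

77.5019 g


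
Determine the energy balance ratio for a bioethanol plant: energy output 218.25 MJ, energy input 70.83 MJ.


EROI = E_out / E_in
= 218.25 / 70.83
= 3.0813

3.0813


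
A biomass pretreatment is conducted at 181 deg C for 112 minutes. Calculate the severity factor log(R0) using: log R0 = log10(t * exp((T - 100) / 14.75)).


logR0 = log10(t * exp((T - 100) / 14.75))
= log10(112 * exp((181 - 100) / 14.75))
= 4.4342

4.4342


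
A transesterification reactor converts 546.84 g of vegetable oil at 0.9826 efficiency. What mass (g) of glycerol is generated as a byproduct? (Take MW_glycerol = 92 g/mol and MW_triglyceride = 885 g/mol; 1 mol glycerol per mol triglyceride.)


glycerol = oil * conv * (92/885)
= 546.84 * 0.9826 * 92 / 885
= 55.8575 g

55.8575 g


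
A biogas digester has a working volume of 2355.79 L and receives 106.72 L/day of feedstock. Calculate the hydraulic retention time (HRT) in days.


HRT = V / Q
= 2355.79 / 106.72
= 22.0745 days

22.0745 days


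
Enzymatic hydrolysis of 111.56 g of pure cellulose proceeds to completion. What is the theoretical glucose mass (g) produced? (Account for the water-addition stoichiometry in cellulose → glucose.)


glucose = cellulose * 180/162
= 111.56 * 180/162
= 123.9556 g

123.9556 g


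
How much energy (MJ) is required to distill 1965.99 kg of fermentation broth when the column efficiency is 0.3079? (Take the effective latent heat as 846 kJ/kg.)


E = m * 846 / (eta * 1000)
= 1965.99 * 846 / (0.3079 * 1000)
= 5401.8433 MJ

5401.8433 MJ


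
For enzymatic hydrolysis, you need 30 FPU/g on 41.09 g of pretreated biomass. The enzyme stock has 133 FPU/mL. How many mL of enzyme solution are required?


V = dosage * m_sub / activity
V = 30 * 41.09 / 133
V = 9.2684 mL

9.2684 mL


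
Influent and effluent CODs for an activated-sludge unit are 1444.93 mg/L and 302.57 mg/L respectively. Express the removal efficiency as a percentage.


eta = (COD_in - COD_out) / COD_in * 100
= (1444.93 - 302.57) / 1444.93 * 100
= 79.0599%

79.0599%


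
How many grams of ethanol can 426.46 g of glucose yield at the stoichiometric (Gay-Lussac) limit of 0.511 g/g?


Theoretical ethanol yield: m_EtOH = 0.511 * m_glucose
m_EtOH = 0.511 * 426.46 = 217.9211 g

217.9211 g


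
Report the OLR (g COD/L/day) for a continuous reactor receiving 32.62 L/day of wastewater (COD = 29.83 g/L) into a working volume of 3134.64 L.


OLR = Q * S / V
= 32.62 * 29.83 / 3134.64
= 0.3104 g/L/day

0.3104 g/L/day


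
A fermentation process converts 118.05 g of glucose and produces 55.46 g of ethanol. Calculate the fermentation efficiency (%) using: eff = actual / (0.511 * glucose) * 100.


Fermentation efficiency = (actual / (0.511 * glucose)) * 100
= (55.46 / (0.511 * 118.05)) * 100
= 91.9376%

91.9376%


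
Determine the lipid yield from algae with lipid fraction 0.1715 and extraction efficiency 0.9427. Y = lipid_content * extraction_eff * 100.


Y = lipid_content * extraction_eff * 100
= 0.1715 * 0.9427 * 100
= 16.1673%

16.1673%


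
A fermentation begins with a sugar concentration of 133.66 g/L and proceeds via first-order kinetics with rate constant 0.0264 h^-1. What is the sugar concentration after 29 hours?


S = S0 * exp(-k * t)
S = 133.66 * exp(-0.0264 * 29)
S = 62.1592 g/L

62.1592 g/L


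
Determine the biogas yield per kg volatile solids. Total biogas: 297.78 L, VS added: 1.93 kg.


Y = V / VS
= 297.78 / 1.93
= 154.2902 L/kg VS

154.2902 L/kg VS


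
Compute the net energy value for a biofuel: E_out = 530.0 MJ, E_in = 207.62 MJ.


NEV = E_out - E_in
= 530.0 - 207.62
= 322.3800 MJ

322.3800 MJ


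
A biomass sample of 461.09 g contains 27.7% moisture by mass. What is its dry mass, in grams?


Wd = Ww * (1 - MC/100)
= 461.09 * (1 - 27.7/100)
= 333.3681 g

333.3681 g


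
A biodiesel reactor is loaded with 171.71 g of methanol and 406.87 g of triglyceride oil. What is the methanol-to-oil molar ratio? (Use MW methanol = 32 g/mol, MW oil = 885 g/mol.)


Molar ratio = n_MeOH / n_oil = (MeOH/32) / (oil/885) = (MeOH * 885) / (32 * oil)
= (171.71 * 885) / (32 * 406.87)
= 11.6717

11.6717


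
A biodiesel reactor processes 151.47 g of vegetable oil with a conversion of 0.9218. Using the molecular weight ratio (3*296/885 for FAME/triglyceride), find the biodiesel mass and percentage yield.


m_FAME = oil * conv * (3 * 296 / 885) = oil * conv * (888/885)
= 151.47 * 0.9218 * 888 / 885
= 140.0984 g
Y = m_FAME / oil * 100 = conv * (888/885) * 100
= 0.9218 * 888 / 885 * 100
= 92.49%

140.0984 g FAME; Y = 92.49%


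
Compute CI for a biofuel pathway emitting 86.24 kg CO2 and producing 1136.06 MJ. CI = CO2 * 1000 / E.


CI = CO2 * 1000 / E
= 86.24 * 1000 / 1136.06
= 75.9115 g CO2/MJ

75.9115 g CO2/MJ


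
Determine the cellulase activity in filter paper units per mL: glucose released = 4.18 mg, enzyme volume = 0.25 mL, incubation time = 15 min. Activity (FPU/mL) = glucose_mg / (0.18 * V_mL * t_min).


Activity = glucose_mg / (0.18 mg/umol * V_mL * t_min)
= 4.18 / (0.18 * 0.25 * 15)
= 6.1926 FPU/mL

6.1926 FPU/mL


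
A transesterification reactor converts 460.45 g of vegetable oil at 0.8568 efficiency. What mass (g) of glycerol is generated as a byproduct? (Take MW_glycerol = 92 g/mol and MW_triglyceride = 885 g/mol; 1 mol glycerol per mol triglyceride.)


glycerol = oil * conv * (92/885)
= 460.45 * 0.8568 * 92 / 885
= 41.0116 g

41.0116 g


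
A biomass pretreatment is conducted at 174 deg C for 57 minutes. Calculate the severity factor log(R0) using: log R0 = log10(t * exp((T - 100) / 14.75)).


logR0 = log10(t * exp((T - 100) / 14.75))
= log10(57 * exp((174 - 100) / 14.75))
= 3.9347

3.9347


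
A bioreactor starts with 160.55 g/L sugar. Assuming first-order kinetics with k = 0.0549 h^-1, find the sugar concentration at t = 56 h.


S = S0 * exp(-k * t)
S = 160.55 * exp(-0.0549 * 56)
S = 7.4202 g/L

7.4202 g/L


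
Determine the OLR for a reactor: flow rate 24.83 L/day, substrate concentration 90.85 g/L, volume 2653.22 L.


OLR = Q * S / V
= 24.83 * 90.85 / 2653.22
= 0.8502 g/L/day

0.8502 g/L/day


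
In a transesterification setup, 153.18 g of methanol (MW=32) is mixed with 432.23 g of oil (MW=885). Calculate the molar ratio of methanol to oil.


Molar ratio = n_MeOH / n_oil = (MeOH/32) / (oil/885) = (MeOH * 885) / (32 * oil)
= (153.18 * 885) / (32 * 432.23)
= 9.8012

9.8012


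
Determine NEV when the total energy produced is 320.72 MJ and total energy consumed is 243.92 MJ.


NEV = E_out - E_in
= 320.72 - 243.92
= 76.8000 MJ

76.8000 MJ


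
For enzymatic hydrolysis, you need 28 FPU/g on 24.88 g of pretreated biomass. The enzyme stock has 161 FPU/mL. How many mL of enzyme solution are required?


V = dosage * m_sub / activity
V = 28 * 24.88 / 161
V = 4.3270 mL

4.3270 mL


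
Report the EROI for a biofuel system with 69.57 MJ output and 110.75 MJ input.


EROI = E_out / E_in
= 69.57 / 110.75
= 0.6282

0.6282


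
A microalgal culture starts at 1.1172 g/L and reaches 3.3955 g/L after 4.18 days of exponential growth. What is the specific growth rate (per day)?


mu = ln(X2/X1) / dt
= ln(3.3955/1.1172) / 4.18
= 0.2659 per day

0.2659 per day


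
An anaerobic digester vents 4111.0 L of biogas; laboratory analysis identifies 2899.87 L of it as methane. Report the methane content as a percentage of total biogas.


CH4% = V_CH4 / V_total * 100
= 2899.87 / 4111.0 * 100
= 70.5393%

70.5393%


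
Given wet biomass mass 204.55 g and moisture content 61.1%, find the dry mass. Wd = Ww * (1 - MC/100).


Wd = Ww * (1 - MC/100)
= 204.55 * (1 - 61.1/100)
= 79.5700 g

79.5700 g


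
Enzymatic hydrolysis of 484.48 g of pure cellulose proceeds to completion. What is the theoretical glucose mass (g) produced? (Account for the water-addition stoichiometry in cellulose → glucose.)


glucose = cellulose * 180/162
= 484.48 * 180/162
= 538.3111 g

538.3111 g


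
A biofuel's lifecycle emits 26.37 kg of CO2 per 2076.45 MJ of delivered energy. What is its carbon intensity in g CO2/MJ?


CI = CO2 * 1000 / E
= 26.37 * 1000 / 2076.45
= 12.6996 g CO2/MJ

12.6996 g CO2/MJ


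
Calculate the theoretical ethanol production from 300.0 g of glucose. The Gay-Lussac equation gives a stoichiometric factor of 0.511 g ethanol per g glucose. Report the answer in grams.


Theoretical ethanol yield: m_EtOH = 0.511 * m_glucose
m_EtOH = 0.511 * 300.0 = 153.3000 g

153.3000 g


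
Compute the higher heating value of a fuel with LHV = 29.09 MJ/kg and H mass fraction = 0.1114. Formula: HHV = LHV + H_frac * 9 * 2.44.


HHV = LHV + H_frac * 9 * 2.44
= 29.09 + 0.1114 * 9 * 2.44
= 31.5363 MJ/kg

31.5363 MJ/kg


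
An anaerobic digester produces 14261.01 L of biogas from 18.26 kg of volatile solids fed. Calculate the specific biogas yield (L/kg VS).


Y = V / VS
= 14261.01 / 18.26
= 780.9973 L/kg VS

780.9973 L/kg VS


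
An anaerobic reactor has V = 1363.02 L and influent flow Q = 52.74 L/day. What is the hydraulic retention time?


HRT = V / Q
= 1363.02 / 52.74
= 25.8441 days

25.8441 days


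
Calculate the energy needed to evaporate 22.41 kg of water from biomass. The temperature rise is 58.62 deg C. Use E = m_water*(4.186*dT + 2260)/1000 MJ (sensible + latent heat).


E = m_water * (4.186 * dT + 2260) / 1000
= 22.41 * (4.186 * 58.62 + 2260) / 1000
= 56.1456 MJ

56.1456 MJ


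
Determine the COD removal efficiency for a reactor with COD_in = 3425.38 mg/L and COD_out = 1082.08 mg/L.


eta = (COD_in - COD_out) / COD_in * 100
= (3425.38 - 1082.08) / 3425.38 * 100
= 68.4099%

68.4099%


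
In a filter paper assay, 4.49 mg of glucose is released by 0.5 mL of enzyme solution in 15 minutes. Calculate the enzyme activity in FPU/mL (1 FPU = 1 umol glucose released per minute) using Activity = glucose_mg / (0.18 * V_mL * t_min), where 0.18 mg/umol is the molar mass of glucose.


Activity = glucose_mg / (0.18 mg/umol * V_mL * t_min)
= 4.49 / (0.18 * 0.5 * 15)
= 3.3259 FPU/mL

3.3259 FPU/mL


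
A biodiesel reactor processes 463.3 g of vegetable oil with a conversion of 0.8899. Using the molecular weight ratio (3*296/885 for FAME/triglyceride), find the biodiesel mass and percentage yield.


m_FAME = oil * conv * (3 * 296 / 885) = oil * conv * (888/885)
= 463.3 * 0.8899 * 888 / 885
= 413.6883 g
Y = m_FAME / oil * 100 = conv * (888/885) * 100
= 0.8899 * 888 / 885 * 100
= 89.29%

413.6883 g FAME; Y = 89.29%


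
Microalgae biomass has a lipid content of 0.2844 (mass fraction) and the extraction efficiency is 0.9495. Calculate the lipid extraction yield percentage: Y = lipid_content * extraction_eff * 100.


Y = lipid_content * extraction_eff * 100
= 0.2844 * 0.9495 * 100
= 27.0038%

27.0038%


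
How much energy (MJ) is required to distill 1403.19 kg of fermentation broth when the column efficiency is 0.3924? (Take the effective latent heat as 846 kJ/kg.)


E = m * 846 / (eta * 1000)
= 1403.19 * 846 / (0.3924 * 1000)
= 3025.2261 MJ

3025.2261 MJ


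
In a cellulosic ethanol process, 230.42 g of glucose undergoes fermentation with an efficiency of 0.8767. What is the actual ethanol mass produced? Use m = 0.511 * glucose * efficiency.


Actual ethanol: m = 0.511 * 230.42 * 0.8767
m = 103.2267 g

103.2267 g


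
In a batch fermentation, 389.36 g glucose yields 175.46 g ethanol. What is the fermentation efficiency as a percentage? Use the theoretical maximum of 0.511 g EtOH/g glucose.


Fermentation efficiency = (actual / (0.511 * glucose)) * 100
= (175.46 / (0.511 * 389.36)) * 100
= 88.1873%

88.1873%


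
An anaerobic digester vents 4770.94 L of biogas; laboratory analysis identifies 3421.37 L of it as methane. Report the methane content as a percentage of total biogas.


CH4% = V_CH4 / V_total * 100
= 3421.37 / 4770.94 * 100
= 71.7127%

71.7127%


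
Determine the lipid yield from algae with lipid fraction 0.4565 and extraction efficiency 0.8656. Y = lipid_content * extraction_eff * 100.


Y = lipid_content * extraction_eff * 100
= 0.4565 * 0.8656 * 100
= 39.5146%

39.5146%


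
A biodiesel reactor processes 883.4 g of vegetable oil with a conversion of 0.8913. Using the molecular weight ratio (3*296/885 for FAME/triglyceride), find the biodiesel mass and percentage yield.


m_FAME = oil * conv * (3 * 296 / 885) = oil * conv * (888/885)
= 883.4 * 0.8913 * 888 / 885
= 790.0435 g
Y = m_FAME / oil * 100 = conv * (888/885) * 100
= 0.8913 * 888 / 885 * 100
= 89.43%

790.0435 g FAME; Y = 89.43%


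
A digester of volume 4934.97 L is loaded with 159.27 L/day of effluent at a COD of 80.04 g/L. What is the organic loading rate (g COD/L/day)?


OLR = Q * S / V
= 159.27 * 80.04 / 4934.97
= 2.5832 g/L/day

2.5832 g/L/day


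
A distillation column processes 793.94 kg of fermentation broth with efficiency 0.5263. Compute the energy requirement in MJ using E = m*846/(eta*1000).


E = m * 846 / (eta * 1000)
= 793.94 * 846 / (0.5263 * 1000)
= 1276.2174 MJ

1276.2174 MJ


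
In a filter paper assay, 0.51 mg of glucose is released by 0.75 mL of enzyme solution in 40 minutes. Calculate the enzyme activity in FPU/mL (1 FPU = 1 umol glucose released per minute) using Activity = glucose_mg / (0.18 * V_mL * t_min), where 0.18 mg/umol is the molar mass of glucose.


Activity = glucose_mg / (0.18 mg/umol * V_mL * t_min)
= 0.51 / (0.18 * 0.75 * 40)
= 0.0944 FPU/mL

0.0944 FPU/mL


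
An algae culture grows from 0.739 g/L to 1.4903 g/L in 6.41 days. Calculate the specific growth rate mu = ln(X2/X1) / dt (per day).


mu = ln(X2/X1) / dt
= ln(1.4903/0.739) / 6.41
= 0.1094 per day

0.1094 per day


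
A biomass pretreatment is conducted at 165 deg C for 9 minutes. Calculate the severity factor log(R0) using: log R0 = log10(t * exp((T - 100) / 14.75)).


logR0 = log10(t * exp((T - 100) / 14.75))
= log10(9 * exp((165 - 100) / 14.75))
= 2.8681

2.8681


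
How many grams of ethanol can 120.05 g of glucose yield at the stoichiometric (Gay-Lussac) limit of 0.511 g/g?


Theoretical ethanol yield: m_EtOH = 0.511 * m_glucose
m_EtOH = 0.511 * 120.05 = 61.3456 g

61.3456 g


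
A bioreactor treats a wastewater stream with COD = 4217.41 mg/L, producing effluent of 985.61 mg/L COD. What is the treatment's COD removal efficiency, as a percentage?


eta = (COD_in - COD_out) / COD_in * 100
= (4217.41 - 985.61) / 4217.41 * 100
= 76.6300%

76.6300%


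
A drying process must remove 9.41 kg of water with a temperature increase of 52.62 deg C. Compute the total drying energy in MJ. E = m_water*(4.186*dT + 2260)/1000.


E = m_water * (4.186 * dT + 2260) / 1000
= 9.41 * (4.186 * 52.62 + 2260) / 1000
= 23.3393 MJ

23.3393 MJ


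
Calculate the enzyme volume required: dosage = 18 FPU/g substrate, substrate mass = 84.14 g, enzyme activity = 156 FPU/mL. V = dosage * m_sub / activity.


V = dosage * m_sub / activity
V = 18 * 84.14 / 156
V = 9.7085 mL

9.7085 mL


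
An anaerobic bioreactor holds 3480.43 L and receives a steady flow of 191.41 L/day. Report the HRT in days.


HRT = V / Q
= 3480.43 / 191.41
= 18.1831 days

18.1831 days


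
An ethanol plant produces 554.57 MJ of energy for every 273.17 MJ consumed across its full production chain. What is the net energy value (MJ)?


NEV = E_out - E_in
= 554.57 - 273.17
= 281.4000 MJ

281.4000 MJ


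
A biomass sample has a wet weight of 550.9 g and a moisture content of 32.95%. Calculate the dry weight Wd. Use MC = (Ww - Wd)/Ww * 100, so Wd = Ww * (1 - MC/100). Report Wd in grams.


Wd = Ww * (1 - MC/100)
= 550.9 * (1 - 32.95/100)
= 369.3784 g

369.3784 g


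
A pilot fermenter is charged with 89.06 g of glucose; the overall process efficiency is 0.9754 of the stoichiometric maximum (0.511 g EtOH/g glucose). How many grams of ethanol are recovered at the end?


Actual ethanol: m = 0.511 * 89.06 * 0.9754
m = 44.3901 g

44.3901 g


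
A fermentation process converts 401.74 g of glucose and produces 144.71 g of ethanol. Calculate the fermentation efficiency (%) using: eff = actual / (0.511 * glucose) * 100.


Fermentation efficiency = (actual / (0.511 * glucose)) * 100
= (144.71 / (0.511 * 401.74)) * 100
= 70.4908%

70.4908%


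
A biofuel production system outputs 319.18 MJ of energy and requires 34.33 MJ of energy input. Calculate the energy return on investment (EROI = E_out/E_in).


EROI = E_out / E_in
= 319.18 / 34.33
= 9.2974

9.2974


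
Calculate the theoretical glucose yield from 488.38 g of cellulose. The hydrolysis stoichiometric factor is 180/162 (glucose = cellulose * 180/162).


glucose = cellulose * 180/162
= 488.38 * 180/162
= 542.6444 g

542.6444 g


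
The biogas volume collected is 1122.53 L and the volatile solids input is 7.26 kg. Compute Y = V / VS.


Y = V / VS
= 1122.53 / 7.26
= 154.6185 L/kg VS

154.6185 L/kg VS


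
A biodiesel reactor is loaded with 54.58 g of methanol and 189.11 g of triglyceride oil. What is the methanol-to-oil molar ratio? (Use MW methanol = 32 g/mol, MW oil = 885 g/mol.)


Molar ratio = n_MeOH / n_oil = (MeOH/32) / (oil/885) = (MeOH * 885) / (32 * oil)
= (54.58 * 885) / (32 * 189.11)
= 7.9820

7.9820


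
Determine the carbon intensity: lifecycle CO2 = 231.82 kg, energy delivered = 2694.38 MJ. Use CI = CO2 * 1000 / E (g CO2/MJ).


CI = CO2 * 1000 / E
= 231.82 * 1000 / 2694.38
= 86.0383 g CO2/MJ

86.0383 g CO2/MJ


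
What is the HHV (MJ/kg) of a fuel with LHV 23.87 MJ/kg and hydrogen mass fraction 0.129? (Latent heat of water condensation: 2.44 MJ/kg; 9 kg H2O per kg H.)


HHV = LHV + H_frac * 9 * 2.44
= 23.87 + 0.129 * 9 * 2.44
= 26.7028 MJ/kg

26.7028 MJ/kg


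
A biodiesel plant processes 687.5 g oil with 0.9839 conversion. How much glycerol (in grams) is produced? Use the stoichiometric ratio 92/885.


glycerol = oil * conv * (92/885)
= 687.5 * 0.9839 * 92 / 885
= 70.3183 g

70.3183 g


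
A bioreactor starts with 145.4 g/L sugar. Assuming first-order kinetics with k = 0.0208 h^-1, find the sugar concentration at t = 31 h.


S = S0 * exp(-k * t)
S = 145.4 * exp(-0.0208 * 31)
S = 76.3012 g/L

76.3012 g/L


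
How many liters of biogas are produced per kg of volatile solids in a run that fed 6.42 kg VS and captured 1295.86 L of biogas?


Y = V / VS
= 1295.86 / 6.42
= 201.8474 L/kg VS

201.8474 L/kg VS


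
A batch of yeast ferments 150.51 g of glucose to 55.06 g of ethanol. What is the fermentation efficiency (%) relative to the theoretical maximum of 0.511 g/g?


Fermentation efficiency = (actual / (0.511 * glucose)) * 100
= (55.06 / (0.511 * 150.51)) * 100
= 71.5896%

71.5896%


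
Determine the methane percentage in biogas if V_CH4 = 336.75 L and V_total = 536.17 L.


CH4% = V_CH4 / V_total * 100
= 336.75 / 536.17 * 100
= 62.8066%

62.8066%


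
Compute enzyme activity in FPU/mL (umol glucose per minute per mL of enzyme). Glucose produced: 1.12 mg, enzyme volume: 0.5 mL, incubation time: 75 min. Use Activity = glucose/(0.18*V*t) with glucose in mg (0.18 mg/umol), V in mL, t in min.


Activity = glucose_mg / (0.18 mg/umol * V_mL * t_min)
= 1.12 / (0.18 * 0.5 * 75)
= 0.1659 FPU/mL

0.1659 FPU/mL


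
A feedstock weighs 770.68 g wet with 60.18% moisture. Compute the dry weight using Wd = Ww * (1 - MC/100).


Wd = Ww * (1 - MC/100)
= 770.68 * (1 - 60.18/100)
= 306.8848 g

306.8848 g


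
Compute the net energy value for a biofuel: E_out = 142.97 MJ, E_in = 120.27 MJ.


NEV = E_out - E_in
= 142.97 - 120.27
= 22.7000 MJ

22.7000 MJ


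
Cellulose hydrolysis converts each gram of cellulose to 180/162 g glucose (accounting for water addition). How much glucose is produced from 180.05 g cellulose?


glucose = cellulose * 180/162
= 180.05 * 180/162
= 200.0556 g

200.0556 g


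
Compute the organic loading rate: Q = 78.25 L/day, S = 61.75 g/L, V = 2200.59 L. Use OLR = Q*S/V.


OLR = Q * S / V
= 78.25 * 61.75 / 2200.59
= 2.1957 g/L/day

2.1957 g/L/day


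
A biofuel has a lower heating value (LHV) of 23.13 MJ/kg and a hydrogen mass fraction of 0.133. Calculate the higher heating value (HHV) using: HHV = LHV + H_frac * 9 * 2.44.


HHV = LHV + H_frac * 9 * 2.44
= 23.13 + 0.133 * 9 * 2.44
= 26.0507 MJ/kg

26.0507 MJ/kg


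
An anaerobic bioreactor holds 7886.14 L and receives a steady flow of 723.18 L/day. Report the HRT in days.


HRT = V / Q
= 7886.14 / 723.18
= 10.9048 days

10.9048 days


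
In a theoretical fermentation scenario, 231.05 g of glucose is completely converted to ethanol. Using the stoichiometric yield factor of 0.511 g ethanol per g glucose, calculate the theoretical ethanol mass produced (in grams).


Theoretical ethanol yield: m_EtOH = 0.511 * m_glucose
m_EtOH = 0.511 * 231.05 = 118.0666 g

118.0666 g


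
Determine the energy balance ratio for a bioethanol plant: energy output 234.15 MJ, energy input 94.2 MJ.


EROI = E_out / E_in
= 234.15 / 94.2
= 2.4857

2.4857


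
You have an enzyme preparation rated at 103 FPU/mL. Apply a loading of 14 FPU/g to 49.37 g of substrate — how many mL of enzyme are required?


V = dosage * m_sub / activity
V = 14 * 49.37 / 103
V = 6.7105 mL

6.7105 mL


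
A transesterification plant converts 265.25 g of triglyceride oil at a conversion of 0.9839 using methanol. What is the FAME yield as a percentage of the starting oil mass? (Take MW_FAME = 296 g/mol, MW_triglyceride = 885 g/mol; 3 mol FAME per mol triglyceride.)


m_FAME = oil * conv * (3 * 296 / 885) = oil * conv * (888/885)
= 265.25 * 0.9839 * 888 / 885
= 261.8642 g
Y = m_FAME / oil * 100 = conv * (888/885) * 100
= 0.9839 * 888 / 885 * 100
= 98.72%

98.72%
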